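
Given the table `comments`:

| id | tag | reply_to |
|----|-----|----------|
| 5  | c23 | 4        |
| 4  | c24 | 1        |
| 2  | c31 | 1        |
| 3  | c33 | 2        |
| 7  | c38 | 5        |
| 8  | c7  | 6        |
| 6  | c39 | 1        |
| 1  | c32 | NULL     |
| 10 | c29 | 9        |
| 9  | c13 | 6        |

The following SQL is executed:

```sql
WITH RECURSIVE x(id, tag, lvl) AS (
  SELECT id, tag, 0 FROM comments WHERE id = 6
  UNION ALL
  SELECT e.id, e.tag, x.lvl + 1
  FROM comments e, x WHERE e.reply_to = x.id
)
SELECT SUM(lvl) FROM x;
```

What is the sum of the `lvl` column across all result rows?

4

Base: id=6 (c39) at lvl 0.
Iteration 1: rows with reply_to in {6} -> c7 (id 8, lvl 1), c13 (id 9, lvl 1).
Iteration 2: rows with reply_to in {8,9} -> c29 (id 10, lvl 2).
Iteration 3: no rows with reply_to in {10}; recursion stops.
SUM(lvl) = 0 + 1 + 1 + 2 = 4.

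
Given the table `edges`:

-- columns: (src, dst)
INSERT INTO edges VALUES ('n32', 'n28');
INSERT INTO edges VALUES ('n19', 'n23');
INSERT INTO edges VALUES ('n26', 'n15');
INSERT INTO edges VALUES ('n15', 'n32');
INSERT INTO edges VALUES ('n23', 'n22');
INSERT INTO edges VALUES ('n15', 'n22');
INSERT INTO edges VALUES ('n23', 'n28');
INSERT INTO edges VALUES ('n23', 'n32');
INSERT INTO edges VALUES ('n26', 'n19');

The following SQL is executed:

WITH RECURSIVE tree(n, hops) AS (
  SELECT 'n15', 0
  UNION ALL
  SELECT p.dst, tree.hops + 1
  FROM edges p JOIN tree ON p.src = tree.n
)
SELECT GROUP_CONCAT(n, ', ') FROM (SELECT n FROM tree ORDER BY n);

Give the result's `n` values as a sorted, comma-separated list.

Base: (n15, hops=0).
Iteration 1: edges from {n15} -> (n22, hops=1), (n32, hops=1).
Iteration 2: edges from {n22,n32} -> (n28, hops=2).
Iteration 3: no outgoing edges from {n28}; recursion stops.

n15, n22, n28, n32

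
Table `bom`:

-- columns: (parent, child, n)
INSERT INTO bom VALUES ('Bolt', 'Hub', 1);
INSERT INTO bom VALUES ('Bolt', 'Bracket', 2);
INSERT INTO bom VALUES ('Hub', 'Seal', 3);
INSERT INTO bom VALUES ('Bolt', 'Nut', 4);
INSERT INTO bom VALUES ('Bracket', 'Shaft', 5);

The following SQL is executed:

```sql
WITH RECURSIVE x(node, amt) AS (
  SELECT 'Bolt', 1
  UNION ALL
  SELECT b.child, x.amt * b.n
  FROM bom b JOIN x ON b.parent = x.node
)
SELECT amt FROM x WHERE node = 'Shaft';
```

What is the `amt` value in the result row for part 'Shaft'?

10

Base: (Bolt, amt=1).
Iteration 1: components of {Bolt} -> Bracket = 1*2 = 2, Hub = 1*1 = 1, Nut = 1*4 = 4.
Iteration 2: components of {Bracket,Hub,Nut} -> Seal = 1*3 = 3, Shaft = 2*5 = 10.
Iteration 3: no further components; recursion stops.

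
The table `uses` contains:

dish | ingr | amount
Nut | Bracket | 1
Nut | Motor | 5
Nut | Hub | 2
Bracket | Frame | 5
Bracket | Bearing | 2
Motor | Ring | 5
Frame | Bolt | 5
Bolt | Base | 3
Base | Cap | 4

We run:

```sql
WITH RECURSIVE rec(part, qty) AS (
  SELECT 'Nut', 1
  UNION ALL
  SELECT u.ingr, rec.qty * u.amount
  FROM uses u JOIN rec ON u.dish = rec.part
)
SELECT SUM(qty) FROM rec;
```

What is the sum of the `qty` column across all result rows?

441

Base: (Nut, qty=1).
Iteration 1: components of {Nut} -> Bracket = 1*1 = 1, Hub = 1*2 = 2, Motor = 1*5 = 5.
Iteration 2: components of {Bracket,Hub,Motor} -> Bearing = 1*2 = 2, Frame = 1*5 = 5, Ring = 5*5 = 25.
Iteration 3: components of {Bearing,Frame,Ring} -> Bolt = 5*5 = 25.
Iteration 4: components of {Bolt} -> Base = 25*3 = 75.
Iteration 5: components of {Base} -> Cap = 75*4 = 300.
Iteration 6: no further components; recursion stops.
SUM(qty) = 1 + 1 + 5 + 2 + 5 + 2 + 25 + 25 + 75 + 300 = 441.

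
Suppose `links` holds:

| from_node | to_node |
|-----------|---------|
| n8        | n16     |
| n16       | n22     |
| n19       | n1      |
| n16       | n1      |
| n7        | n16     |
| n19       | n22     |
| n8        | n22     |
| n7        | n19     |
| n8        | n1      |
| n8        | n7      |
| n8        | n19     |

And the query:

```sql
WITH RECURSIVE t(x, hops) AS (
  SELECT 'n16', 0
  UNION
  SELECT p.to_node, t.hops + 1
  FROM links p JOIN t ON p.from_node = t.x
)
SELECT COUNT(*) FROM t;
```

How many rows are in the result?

3

Base: (n16, hops=0).
Iteration 1: edges from {n16} -> (n1, hops=1), (n22, hops=1).
Iteration 2: no outgoing edges from {n1,n22}; recursion stops.
Total rows emitted: 3.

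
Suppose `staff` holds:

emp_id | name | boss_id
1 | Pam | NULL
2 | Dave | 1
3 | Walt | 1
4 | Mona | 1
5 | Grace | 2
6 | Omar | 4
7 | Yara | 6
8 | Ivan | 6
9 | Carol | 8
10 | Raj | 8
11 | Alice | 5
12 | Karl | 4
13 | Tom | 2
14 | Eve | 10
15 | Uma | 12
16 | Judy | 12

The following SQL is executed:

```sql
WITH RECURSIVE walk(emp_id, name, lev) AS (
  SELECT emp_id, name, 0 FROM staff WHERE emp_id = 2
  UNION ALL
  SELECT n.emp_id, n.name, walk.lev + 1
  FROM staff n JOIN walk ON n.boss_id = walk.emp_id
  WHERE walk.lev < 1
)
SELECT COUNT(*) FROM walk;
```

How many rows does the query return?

3

Base: emp_id=2 (Dave) at lev 0.
Iteration 1: rows with boss_id in {2} -> Grace (id 5, lev 1), Tom (id 13, lev 1).
Iteration 2: lev < 1 fails for all current rows; recursion stops.
Total rows emitted: 3.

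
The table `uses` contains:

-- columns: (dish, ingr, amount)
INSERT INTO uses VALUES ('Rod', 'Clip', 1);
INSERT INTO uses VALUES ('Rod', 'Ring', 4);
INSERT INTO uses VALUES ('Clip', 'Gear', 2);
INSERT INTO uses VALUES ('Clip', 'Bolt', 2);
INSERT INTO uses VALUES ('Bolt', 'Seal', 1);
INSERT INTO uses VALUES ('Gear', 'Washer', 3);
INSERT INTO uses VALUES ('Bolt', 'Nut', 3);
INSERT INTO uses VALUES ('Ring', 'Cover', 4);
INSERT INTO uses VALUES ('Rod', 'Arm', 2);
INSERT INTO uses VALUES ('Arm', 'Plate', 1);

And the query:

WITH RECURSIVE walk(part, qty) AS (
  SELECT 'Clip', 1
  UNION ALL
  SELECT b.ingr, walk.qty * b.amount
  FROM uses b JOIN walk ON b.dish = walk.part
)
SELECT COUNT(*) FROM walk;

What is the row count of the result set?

Base: (Clip, qty=1).
Iteration 1: components of {Clip} -> Bolt = 1*2 = 2, Gear = 1*2 = 2.
Iteration 2: components of {Bolt,Gear} -> Nut = 2*3 = 6, Seal = 2*1 = 2, Washer = 2*3 = 6.
Iteration 3: no further components; recursion stops.
Total rows emitted: 6.

6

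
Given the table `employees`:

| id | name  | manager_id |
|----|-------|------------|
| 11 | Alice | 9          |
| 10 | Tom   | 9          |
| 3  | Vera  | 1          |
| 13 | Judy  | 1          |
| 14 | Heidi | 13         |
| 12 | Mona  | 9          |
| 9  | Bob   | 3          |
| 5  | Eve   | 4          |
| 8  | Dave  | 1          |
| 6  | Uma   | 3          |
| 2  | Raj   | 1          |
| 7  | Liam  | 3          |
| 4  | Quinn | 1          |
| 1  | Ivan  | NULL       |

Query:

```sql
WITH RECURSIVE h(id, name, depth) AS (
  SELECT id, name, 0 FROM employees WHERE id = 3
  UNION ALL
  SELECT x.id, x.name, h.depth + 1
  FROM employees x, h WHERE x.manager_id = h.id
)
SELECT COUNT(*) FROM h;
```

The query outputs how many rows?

7

Base: id=3 (Vera) at depth 0.
Iteration 1: rows with manager_id in {3} -> Uma (id 6, depth 1), Liam (id 7, depth 1), Bob (id 9, depth 1).
Iteration 2: rows with manager_id in {6,7,9} -> Tom (id 10, depth 2), Alice (id 11, depth 2), Mona (id 12, depth 2).
Iteration 3: no rows with manager_id in {10,11,12}; recursion stops.
Total rows emitted: 7.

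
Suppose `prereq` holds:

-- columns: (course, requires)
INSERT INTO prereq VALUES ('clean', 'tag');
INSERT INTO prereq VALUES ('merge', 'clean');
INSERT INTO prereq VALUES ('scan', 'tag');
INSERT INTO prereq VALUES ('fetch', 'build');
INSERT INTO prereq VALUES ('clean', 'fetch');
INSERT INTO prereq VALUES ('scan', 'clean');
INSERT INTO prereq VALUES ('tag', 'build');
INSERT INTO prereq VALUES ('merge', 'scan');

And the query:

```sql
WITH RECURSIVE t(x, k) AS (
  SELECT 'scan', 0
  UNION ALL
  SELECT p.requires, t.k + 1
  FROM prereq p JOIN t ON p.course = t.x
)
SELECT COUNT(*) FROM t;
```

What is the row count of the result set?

8

Base: (scan, k=0).
Iteration 1: edges from {scan} -> (clean, k=1), (tag, k=1).
Iteration 2: edges from {clean,tag} -> (build, k=2), (fetch, k=2), (tag, k=2).
Iteration 3: edges from {build,fetch,tag} -> (build, k=3) x2. [UNION ALL keeps all 2 new rows, including repeats]
Iteration 4: no outgoing edges from {build}; recursion stops.
Total rows emitted: 8.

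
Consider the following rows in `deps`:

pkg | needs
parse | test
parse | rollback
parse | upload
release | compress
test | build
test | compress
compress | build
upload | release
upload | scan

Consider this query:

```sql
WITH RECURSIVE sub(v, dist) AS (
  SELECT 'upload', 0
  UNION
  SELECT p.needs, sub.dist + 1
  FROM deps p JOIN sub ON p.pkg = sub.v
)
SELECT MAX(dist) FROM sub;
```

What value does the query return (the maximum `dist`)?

3

Base: (upload, dist=0).
Iteration 1: edges from {upload} -> (release, dist=1), (scan, dist=1).
Iteration 2: edges from {release,scan} -> (compress, dist=2).
Iteration 3: edges from {compress} -> (build, dist=3).
Iteration 4: no outgoing edges from {build}; recursion stops.
dist values: 0, 1, 1, 2, 3; the maximum is 3.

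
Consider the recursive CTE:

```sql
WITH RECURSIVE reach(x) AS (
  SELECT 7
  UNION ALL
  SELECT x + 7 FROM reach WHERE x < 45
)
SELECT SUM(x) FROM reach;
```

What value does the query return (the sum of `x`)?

196

Base: x=7.
Iteration 1: 7 < 45 holds -> x = 7 + 7 = 14.
Iteration 2: 14 < 45 holds -> x = 14 + 7 = 21.
Iteration 3: 21 < 45 holds -> x = 21 + 7 = 28.
Iteration 4: 28 < 45 holds -> x = 28 + 7 = 35.
Iteration 5: 35 < 45 holds -> x = 35 + 7 = 42.
Iteration 6: 42 < 45 holds -> x = 42 + 7 = 49.
Iteration 7: 49 < 45 fails; recursion stops.
SUM(x) = 7 + 14 + 21 + 28 + 35 + 42 + 49 = 196.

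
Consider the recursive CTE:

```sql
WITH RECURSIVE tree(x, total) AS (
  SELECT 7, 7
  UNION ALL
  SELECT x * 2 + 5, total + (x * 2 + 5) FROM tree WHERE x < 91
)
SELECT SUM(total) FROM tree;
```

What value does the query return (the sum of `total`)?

262

Base: x=7, total=7.
Iteration 1: 7 < 91 holds -> x = 7 * 2 + 5 = 19, total = 7 + 19 = 26.
Iteration 2: 19 < 91 holds -> x = 19 * 2 + 5 = 43, total = 26 + 43 = 69.
Iteration 3: 43 < 91 holds -> x = 43 * 2 + 5 = 91, total = 69 + 91 = 160.
Iteration 4: 91 < 91 fails; recursion stops.
SUM(total) = 7 + 26 + 69 + 160 = 262.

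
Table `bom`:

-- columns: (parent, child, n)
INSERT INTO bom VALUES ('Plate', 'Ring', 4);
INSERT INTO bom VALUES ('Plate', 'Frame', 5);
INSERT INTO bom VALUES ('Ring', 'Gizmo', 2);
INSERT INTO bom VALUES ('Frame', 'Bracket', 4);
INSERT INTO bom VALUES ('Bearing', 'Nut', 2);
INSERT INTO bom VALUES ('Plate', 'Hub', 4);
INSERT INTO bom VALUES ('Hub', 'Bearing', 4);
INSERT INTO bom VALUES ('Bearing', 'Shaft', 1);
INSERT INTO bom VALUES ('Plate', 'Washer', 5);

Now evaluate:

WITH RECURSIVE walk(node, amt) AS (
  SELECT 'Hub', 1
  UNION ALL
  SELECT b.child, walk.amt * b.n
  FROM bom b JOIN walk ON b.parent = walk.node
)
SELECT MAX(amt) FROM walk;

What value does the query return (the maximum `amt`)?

8

Base: (Hub, amt=1).
Iteration 1: components of {Hub} -> Bearing = 1*4 = 4.
Iteration 2: components of {Bearing} -> Nut = 4*2 = 8, Shaft = 4*1 = 4.
Iteration 3: no further components; recursion stops.
amt values: 1, 4, 8, 4; the maximum is 8.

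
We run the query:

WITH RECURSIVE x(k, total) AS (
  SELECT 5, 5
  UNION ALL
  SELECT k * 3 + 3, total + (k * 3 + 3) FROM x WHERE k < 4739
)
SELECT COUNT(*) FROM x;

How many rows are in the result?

8

Base: k=5, total=5.
Iteration 1: 5 < 4739 holds -> k = 5 * 3 + 3 = 18, total = 5 + 18 = 23.
Iteration 2: 18 < 4739 holds -> k = 18 * 3 + 3 = 57, total = 23 + 57 = 80.
Iteration 3: 57 < 4739 holds -> k = 57 * 3 + 3 = 174, total = 80 + 174 = 254.
Iteration 4: 174 < 4739 holds -> k = 174 * 3 + 3 = 525, total = 254 + 525 = 779.
Iteration 5: 525 < 4739 holds -> k = 525 * 3 + 3 = 1578, total = 779 + 1578 = 2357.
Iteration 6: 1578 < 4739 holds -> k = 1578 * 3 + 3 = 4737, total = 2357 + 4737 = 7094.
Iteration 7: 4737 < 4739 holds -> k = 4737 * 3 + 3 = 14214, total = 7094 + 14214 = 21308.
Iteration 8: 14214 < 4739 fails; recursion stops.
Total rows emitted: 8.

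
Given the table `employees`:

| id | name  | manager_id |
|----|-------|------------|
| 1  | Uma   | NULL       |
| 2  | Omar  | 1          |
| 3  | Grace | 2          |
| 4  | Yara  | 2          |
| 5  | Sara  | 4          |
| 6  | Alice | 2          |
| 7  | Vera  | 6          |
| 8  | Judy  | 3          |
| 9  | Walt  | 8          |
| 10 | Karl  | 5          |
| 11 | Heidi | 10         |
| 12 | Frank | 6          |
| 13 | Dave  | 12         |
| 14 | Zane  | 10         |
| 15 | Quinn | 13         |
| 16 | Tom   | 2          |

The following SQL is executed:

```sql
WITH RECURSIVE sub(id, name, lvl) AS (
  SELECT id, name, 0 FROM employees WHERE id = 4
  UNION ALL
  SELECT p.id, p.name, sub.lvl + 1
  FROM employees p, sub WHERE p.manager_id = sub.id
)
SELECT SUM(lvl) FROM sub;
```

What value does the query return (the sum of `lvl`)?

Base: id=4 (Yara) at lvl 0.
Iteration 1: rows with manager_id in {4} -> Sara (id 5, lvl 1).
Iteration 2: rows with manager_id in {5} -> Karl (id 10, lvl 2).
Iteration 3: rows with manager_id in {10} -> Heidi (id 11, lvl 3), Zane (id 14, lvl 3).
Iteration 4: no rows with manager_id in {11,14}; recursion stops.
SUM(lvl) = 0 + 1 + 2 + 3 + 3 = 9.

9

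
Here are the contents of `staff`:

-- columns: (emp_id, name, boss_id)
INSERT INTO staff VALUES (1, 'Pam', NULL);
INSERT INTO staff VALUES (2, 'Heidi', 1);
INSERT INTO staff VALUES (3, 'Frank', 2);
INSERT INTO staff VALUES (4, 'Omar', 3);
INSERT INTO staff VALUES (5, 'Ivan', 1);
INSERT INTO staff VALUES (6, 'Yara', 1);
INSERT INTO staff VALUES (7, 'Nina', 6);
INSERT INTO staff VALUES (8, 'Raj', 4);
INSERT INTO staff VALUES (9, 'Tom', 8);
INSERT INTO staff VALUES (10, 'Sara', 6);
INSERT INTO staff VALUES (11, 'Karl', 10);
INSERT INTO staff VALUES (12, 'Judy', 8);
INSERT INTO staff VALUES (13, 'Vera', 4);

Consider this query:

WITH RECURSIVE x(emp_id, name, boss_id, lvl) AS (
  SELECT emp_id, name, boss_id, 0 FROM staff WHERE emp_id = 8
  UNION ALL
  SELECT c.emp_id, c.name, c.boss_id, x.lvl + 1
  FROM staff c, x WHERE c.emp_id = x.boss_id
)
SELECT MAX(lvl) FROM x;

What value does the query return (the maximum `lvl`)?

Base: emp_id=8 (Raj), boss_id=4, lvl 0.
Iteration 1: join on emp_id=4 -> Omar (id 4, boss_id=3, lvl 1).
Iteration 2: join on emp_id=3 -> Frank (id 3, boss_id=2, lvl 2).
Iteration 3: join on emp_id=2 -> Heidi (id 2, boss_id=1, lvl 3).
Iteration 4: join on emp_id=1 -> Pam (id 1, boss_id=NULL, lvl 4).
Iteration 5: boss_id is NULL; no match; recursion stops.
lvl values: 0, 1, 2, 3, 4; the maximum is 4.

4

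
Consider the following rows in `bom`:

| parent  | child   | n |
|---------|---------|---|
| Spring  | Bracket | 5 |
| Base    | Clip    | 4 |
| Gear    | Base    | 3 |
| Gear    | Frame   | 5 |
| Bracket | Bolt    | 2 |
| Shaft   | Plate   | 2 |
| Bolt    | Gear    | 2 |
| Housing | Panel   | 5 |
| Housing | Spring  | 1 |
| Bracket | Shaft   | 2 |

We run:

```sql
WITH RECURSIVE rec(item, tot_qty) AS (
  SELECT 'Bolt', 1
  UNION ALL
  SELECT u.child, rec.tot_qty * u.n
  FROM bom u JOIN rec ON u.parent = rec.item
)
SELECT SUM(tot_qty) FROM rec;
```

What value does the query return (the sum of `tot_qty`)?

43

Base: (Bolt, tot_qty=1).
Iteration 1: components of {Bolt} -> Gear = 1*2 = 2.
Iteration 2: components of {Gear} -> Base = 2*3 = 6, Frame = 2*5 = 10.
Iteration 3: components of {Base,Frame} -> Clip = 6*4 = 24.
Iteration 4: no further components; recursion stops.
SUM(tot_qty) = 1 + 2 + 6 + 10 + 24 = 43.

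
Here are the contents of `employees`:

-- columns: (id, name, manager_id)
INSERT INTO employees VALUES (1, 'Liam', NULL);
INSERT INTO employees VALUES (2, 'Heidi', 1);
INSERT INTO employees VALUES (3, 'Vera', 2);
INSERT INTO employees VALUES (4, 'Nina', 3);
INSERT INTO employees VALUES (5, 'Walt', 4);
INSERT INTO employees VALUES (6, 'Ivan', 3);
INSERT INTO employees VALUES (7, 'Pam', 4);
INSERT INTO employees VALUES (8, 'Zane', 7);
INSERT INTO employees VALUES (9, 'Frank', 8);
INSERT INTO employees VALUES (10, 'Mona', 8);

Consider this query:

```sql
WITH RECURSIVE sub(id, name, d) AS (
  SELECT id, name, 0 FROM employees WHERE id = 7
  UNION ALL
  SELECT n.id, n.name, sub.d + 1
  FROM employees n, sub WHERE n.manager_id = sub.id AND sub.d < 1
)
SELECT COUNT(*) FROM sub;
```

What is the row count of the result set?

2

Base: id=7 (Pam) at d 0.
Iteration 1: rows with manager_id in {7} -> Zane (id 8, d 1).
Iteration 2: d < 1 fails for all current rows; recursion stops.
Total rows emitted: 2.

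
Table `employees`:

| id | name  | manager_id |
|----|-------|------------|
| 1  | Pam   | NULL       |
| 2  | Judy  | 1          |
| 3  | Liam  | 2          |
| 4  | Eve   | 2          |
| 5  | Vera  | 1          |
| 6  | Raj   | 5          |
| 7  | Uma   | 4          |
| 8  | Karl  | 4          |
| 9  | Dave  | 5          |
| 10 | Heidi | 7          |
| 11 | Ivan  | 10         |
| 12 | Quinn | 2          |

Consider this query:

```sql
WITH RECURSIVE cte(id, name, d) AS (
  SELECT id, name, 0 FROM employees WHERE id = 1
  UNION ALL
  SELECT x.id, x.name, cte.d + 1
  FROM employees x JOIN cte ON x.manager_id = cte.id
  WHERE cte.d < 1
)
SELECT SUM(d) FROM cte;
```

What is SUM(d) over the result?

2

Base: id=1 (Pam) at d 0.
Iteration 1: rows with manager_id in {1} -> Judy (id 2, d 1), Vera (id 5, d 1).
Iteration 2: d < 1 fails for all current rows; recursion stops.
SUM(d) = 0 + 1 + 1 = 2.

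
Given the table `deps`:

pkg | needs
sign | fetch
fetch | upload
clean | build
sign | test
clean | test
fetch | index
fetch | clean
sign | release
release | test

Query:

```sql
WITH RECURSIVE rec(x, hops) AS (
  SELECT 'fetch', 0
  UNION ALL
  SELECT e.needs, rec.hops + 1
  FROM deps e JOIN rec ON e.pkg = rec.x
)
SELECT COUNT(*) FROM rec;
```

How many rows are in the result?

6

Base: (fetch, hops=0).
Iteration 1: edges from {fetch} -> (clean, hops=1), (index, hops=1), (upload, hops=1).
Iteration 2: edges from {clean,index,upload} -> (build, hops=2), (test, hops=2).
Iteration 3: no outgoing edges from {build,test}; recursion stops.
Total rows emitted: 6.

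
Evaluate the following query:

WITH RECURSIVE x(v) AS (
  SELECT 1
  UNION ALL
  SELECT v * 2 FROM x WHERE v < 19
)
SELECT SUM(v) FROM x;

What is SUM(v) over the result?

63

Base: v=1.
Iteration 1: 1 < 19 holds -> v = 1 * 2 = 2.
Iteration 2: 2 < 19 holds -> v = 2 * 2 = 4.
Iteration 3: 4 < 19 holds -> v = 4 * 2 = 8.
Iteration 4: 8 < 19 holds -> v = 8 * 2 = 16.
Iteration 5: 16 < 19 holds -> v = 16 * 2 = 32.
Iteration 6: 32 < 19 fails; recursion stops.
SUM(v) = 1 + 2 + 4 + 8 + 16 + 32 = 63.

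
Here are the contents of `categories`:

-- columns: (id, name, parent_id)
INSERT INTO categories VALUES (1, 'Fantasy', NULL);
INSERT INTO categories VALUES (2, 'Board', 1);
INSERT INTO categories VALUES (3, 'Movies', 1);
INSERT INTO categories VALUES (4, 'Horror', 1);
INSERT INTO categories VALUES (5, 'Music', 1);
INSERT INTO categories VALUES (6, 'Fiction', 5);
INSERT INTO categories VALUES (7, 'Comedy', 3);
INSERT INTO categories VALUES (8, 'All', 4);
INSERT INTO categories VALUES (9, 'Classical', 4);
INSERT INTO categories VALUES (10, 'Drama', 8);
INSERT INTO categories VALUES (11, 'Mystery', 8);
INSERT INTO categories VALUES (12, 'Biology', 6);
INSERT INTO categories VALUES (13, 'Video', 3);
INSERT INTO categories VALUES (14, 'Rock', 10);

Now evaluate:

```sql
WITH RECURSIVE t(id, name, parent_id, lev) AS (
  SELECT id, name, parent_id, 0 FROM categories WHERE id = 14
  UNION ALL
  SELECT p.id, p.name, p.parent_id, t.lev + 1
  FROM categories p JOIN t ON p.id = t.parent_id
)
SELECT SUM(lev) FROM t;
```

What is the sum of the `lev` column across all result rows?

Base: id=14 (Rock), parent_id=10, lev 0.
Iteration 1: join on id=10 -> Drama (id 10, parent_id=8, lev 1).
Iteration 2: join on id=8 -> All (id 8, parent_id=4, lev 2).
Iteration 3: join on id=4 -> Horror (id 4, parent_id=1, lev 3).
Iteration 4: join on id=1 -> Fantasy (id 1, parent_id=NULL, lev 4).
Iteration 5: parent_id is NULL; no match; recursion stops.
SUM(lev) = 0 + 1 + 2 + 3 + 4 = 10.

10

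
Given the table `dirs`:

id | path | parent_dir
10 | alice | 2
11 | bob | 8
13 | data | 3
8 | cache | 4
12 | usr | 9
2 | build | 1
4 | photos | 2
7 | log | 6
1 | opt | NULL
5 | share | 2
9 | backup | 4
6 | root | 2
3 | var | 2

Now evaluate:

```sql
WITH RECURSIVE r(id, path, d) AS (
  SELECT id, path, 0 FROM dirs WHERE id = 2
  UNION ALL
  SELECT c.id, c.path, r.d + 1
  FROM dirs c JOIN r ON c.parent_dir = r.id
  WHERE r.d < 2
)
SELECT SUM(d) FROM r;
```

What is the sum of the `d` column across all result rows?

13

Base: id=2 (build) at d 0.
Iteration 1: rows with parent_dir in {2} -> var (id 3, d 1), photos (id 4, d 1), share (id 5, d 1), root (id 6, d 1), alice (id 10, d 1).
Iteration 2: rows with parent_dir in {3,4,5,6,10} -> log (id 7, d 2), cache (id 8, d 2), backup (id 9, d 2), data (id 13, d 2).
Iteration 3: d < 2 fails for all current rows; recursion stops.
SUM(d) = 0 + 1 + 1 + 1 + 1 + 1 + 2 + 2 + 2 + 2 = 13.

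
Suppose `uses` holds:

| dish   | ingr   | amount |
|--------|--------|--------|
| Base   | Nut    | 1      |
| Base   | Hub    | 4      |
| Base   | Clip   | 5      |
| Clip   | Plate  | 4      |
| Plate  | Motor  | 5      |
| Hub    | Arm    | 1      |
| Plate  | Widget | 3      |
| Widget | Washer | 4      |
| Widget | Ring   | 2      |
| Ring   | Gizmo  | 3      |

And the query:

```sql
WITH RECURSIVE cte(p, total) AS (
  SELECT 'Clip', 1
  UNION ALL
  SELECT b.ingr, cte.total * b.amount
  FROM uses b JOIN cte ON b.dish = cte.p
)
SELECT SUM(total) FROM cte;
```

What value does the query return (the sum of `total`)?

Base: (Clip, total=1).
Iteration 1: components of {Clip} -> Plate = 1*4 = 4.
Iteration 2: components of {Plate} -> Motor = 4*5 = 20, Widget = 4*3 = 12.
Iteration 3: components of {Motor,Widget} -> Ring = 12*2 = 24, Washer = 12*4 = 48.
Iteration 4: components of {Ring,Washer} -> Gizmo = 24*3 = 72.
Iteration 5: no further components; recursion stops.
SUM(total) = 1 + 4 + 20 + 12 + 48 + 24 + 72 = 181.

181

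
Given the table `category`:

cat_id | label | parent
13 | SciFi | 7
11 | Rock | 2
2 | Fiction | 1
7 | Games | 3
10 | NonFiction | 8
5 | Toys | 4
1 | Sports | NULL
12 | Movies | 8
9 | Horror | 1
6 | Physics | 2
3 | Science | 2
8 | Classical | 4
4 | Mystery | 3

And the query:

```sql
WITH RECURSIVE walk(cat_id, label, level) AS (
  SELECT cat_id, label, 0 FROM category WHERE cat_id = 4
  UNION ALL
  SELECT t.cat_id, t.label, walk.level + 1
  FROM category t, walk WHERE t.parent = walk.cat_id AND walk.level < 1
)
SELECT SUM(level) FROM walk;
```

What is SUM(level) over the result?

Base: cat_id=4 (Mystery) at level 0.
Iteration 1: rows with parent in {4} -> Toys (id 5, level 1), Classical (id 8, level 1).
Iteration 2: level < 1 fails for all current rows; recursion stops.
SUM(level) = 0 + 1 + 1 = 2.

2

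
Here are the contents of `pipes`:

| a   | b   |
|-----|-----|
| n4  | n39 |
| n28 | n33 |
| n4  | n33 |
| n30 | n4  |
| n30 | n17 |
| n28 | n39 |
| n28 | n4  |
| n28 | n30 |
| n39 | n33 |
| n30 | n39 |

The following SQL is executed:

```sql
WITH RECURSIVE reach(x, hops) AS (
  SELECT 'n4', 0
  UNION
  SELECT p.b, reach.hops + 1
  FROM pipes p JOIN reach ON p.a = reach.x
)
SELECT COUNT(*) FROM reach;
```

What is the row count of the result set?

Base: (n4, hops=0).
Iteration 1: edges from {n4} -> (n33, hops=1), (n39, hops=1).
Iteration 2: edges from {n33,n39} -> (n33, hops=2).
Iteration 3: no outgoing edges from {n33}; recursion stops.
Total rows emitted: 4.

4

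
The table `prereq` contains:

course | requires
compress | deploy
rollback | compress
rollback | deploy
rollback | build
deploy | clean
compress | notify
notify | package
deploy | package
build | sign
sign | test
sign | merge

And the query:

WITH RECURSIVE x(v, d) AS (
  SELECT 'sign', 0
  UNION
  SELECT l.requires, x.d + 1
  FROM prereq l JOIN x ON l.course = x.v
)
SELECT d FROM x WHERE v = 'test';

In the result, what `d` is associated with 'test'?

Base: (sign, d=0).
Iteration 1: edges from {sign} -> (merge, d=1), (test, d=1).
Iteration 2: no outgoing edges from {merge,test}; recursion stops.

1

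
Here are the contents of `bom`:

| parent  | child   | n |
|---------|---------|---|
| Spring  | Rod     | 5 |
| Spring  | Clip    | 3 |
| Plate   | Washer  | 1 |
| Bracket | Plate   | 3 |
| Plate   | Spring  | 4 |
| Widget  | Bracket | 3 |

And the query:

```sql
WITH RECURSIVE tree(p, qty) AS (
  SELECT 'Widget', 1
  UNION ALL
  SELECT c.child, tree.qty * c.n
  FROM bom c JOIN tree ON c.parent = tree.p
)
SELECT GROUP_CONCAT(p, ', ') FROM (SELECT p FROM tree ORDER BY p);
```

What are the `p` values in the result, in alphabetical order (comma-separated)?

Base: (Widget, qty=1).
Iteration 1: components of {Widget} -> Bracket = 1*3 = 3.
Iteration 2: components of {Bracket} -> Plate = 3*3 = 9.
Iteration 3: components of {Plate} -> Spring = 9*4 = 36, Washer = 9*1 = 9.
Iteration 4: components of {Spring,Washer} -> Clip = 36*3 = 108, Rod = 36*5 = 180.
Iteration 5: no further components; recursion stops.

Bracket, Clip, Plate, Rod, Spring, Washer, Widget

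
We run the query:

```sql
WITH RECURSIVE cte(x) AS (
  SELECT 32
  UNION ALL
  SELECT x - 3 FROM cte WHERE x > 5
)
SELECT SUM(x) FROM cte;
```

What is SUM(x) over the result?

185

Base: x=32.
Iteration 1: 32 > 5 holds -> x = 32 - 3 = 29.
Iteration 2: 29 > 5 holds -> x = 29 - 3 = 26.
Iteration 3: 26 > 5 holds -> x = 26 - 3 = 23.
Iteration 4: 23 > 5 holds -> x = 23 - 3 = 20.
Iteration 5: 20 > 5 holds -> x = 20 - 3 = 17.
Iteration 6: 17 > 5 holds -> x = 17 - 3 = 14.
Iteration 7: 14 > 5 holds -> x = 14 - 3 = 11.
Iteration 8: 11 > 5 holds -> x = 11 - 3 = 8.
Iteration 9: 8 > 5 holds -> x = 8 - 3 = 5.
Iteration 10: 5 > 5 fails; recursion stops.
SUM(x) = 32 + 29 + 26 + 23 + 20 + 17 + 14 + 11 + 8 + 5 = 185.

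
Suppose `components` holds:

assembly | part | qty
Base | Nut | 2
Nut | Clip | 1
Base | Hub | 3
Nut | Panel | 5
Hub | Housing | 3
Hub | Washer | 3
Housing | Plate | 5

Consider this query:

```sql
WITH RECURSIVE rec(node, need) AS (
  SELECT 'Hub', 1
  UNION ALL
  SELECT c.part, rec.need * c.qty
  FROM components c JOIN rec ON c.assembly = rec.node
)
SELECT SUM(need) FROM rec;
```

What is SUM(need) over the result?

Base: (Hub, need=1).
Iteration 1: components of {Hub} -> Housing = 1*3 = 3, Washer = 1*3 = 3.
Iteration 2: components of {Housing,Washer} -> Plate = 3*5 = 15.
Iteration 3: no further components; recursion stops.
SUM(need) = 1 + 3 + 3 + 15 = 22.

22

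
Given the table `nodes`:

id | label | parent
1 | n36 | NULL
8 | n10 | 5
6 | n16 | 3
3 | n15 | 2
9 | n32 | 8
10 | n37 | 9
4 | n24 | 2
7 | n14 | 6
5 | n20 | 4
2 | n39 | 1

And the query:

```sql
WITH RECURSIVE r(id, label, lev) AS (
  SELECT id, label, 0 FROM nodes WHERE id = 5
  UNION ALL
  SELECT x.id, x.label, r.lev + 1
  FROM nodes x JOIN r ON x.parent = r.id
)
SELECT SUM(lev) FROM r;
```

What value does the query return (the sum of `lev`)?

Base: id=5 (n20) at lev 0.
Iteration 1: rows with parent in {5} -> n10 (id 8, lev 1).
Iteration 2: rows with parent in {8} -> n32 (id 9, lev 2).
Iteration 3: rows with parent in {9} -> n37 (id 10, lev 3).
Iteration 4: no rows with parent in {10}; recursion stops.
SUM(lev) = 0 + 1 + 2 + 3 = 6.

6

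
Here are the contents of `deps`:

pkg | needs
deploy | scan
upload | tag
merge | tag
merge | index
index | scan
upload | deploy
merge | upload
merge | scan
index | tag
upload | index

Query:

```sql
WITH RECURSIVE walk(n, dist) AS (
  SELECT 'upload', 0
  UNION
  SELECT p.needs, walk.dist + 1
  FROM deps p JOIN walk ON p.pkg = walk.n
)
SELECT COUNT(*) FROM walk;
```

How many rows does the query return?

6

Base: (upload, dist=0).
Iteration 1: edges from {upload} -> (deploy, dist=1), (index, dist=1), (tag, dist=1).
Iteration 2: edges from {deploy,index,tag} -> (scan, dist=2), (tag, dist=2). [UNION drops 1 duplicate row(s)]
Iteration 3: no outgoing edges from {scan,tag}; recursion stops.
Total rows emitted: 6.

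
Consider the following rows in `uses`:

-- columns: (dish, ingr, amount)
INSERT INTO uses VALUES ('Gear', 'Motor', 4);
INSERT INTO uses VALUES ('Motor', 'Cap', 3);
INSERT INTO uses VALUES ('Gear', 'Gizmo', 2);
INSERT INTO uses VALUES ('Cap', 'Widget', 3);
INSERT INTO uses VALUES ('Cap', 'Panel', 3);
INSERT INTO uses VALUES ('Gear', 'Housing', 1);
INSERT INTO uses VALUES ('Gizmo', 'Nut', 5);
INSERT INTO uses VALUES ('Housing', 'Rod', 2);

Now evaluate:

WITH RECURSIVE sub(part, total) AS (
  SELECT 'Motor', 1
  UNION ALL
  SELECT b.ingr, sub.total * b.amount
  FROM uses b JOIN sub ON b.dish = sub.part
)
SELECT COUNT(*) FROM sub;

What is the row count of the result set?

4

Base: (Motor, total=1).
Iteration 1: components of {Motor} -> Cap = 1*3 = 3.
Iteration 2: components of {Cap} -> Panel = 3*3 = 9, Widget = 3*3 = 9.
Iteration 3: no further components; recursion stops.
Total rows emitted: 4.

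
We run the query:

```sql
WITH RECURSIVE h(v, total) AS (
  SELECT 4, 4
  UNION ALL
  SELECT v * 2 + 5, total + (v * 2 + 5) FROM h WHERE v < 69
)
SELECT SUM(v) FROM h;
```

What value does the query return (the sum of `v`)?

Base: v=4, total=4.
Iteration 1: 4 < 69 holds -> v = 4 * 2 + 5 = 13, total = 4 + 13 = 17.
Iteration 2: 13 < 69 holds -> v = 13 * 2 + 5 = 31, total = 17 + 31 = 48.
Iteration 3: 31 < 69 holds -> v = 31 * 2 + 5 = 67, total = 48 + 67 = 115.
Iteration 4: 67 < 69 holds -> v = 67 * 2 + 5 = 139, total = 115 + 139 = 254.
Iteration 5: 139 < 69 fails; recursion stops.
SUM(v) = 4 + 13 + 31 + 67 + 139 = 254.

254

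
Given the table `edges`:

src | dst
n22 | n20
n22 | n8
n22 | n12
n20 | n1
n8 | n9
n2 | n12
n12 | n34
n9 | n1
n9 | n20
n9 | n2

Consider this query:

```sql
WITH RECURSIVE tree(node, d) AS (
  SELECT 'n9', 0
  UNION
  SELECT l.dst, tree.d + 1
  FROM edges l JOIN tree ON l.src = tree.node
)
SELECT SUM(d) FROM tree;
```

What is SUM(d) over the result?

10

Base: (n9, d=0).
Iteration 1: edges from {n9} -> (n1, d=1), (n2, d=1), (n20, d=1).
Iteration 2: edges from {n1,n2,n20} -> (n1, d=2), (n12, d=2).
Iteration 3: edges from {n1,n12} -> (n34, d=3).
Iteration 4: no outgoing edges from {n34}; recursion stops.
SUM(d) = 0 + 1 + 1 + 1 + 2 + 2 + 3 = 10.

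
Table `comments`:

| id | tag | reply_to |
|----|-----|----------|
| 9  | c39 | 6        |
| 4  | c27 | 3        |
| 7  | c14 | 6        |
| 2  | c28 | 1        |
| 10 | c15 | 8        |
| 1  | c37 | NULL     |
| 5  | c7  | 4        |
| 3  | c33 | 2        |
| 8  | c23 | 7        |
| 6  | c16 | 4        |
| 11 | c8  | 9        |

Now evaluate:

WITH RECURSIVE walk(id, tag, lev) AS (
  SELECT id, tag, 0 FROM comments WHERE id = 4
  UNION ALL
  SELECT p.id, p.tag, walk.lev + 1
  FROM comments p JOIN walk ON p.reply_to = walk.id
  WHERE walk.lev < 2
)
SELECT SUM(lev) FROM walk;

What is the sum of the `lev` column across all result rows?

6

Base: id=4 (c27) at lev 0.
Iteration 1: rows with reply_to in {4} -> c7 (id 5, lev 1), c16 (id 6, lev 1).
Iteration 2: rows with reply_to in {5,6} -> c14 (id 7, lev 2), c39 (id 9, lev 2).
Iteration 3: lev < 2 fails for all current rows; recursion stops.
SUM(lev) = 0 + 1 + 1 + 2 + 2 = 6.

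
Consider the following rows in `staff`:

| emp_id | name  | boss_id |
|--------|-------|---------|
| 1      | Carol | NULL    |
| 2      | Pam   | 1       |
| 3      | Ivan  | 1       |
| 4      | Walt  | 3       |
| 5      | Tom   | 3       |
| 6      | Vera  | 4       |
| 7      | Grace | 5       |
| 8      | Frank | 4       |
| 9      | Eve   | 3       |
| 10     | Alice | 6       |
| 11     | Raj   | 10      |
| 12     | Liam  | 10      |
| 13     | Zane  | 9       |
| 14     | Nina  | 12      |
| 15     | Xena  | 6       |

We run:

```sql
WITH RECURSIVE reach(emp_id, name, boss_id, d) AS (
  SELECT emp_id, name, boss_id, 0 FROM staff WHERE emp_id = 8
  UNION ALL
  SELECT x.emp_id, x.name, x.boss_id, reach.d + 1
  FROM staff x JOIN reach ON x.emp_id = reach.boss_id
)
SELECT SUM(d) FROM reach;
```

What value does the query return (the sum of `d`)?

6

Base: emp_id=8 (Frank), boss_id=4, d 0.
Iteration 1: join on emp_id=4 -> Walt (id 4, boss_id=3, d 1).
Iteration 2: join on emp_id=3 -> Ivan (id 3, boss_id=1, d 2).
Iteration 3: join on emp_id=1 -> Carol (id 1, boss_id=NULL, d 3).
Iteration 4: boss_id is NULL; no match; recursion stops.
SUM(d) = 0 + 1 + 2 + 3 = 6.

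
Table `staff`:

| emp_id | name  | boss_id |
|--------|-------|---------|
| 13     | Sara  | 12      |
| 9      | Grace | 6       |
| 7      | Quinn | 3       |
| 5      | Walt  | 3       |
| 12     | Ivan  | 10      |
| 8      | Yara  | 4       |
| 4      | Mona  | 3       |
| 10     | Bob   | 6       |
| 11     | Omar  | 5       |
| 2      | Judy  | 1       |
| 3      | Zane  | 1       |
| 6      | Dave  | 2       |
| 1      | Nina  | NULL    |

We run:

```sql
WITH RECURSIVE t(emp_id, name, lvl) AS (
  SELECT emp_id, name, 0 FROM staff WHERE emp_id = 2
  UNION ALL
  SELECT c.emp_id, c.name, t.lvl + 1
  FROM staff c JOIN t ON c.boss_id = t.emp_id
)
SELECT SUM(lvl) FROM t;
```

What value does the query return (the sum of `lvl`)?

12

Base: emp_id=2 (Judy) at lvl 0.
Iteration 1: rows with boss_id in {2} -> Dave (id 6, lvl 1).
Iteration 2: rows with boss_id in {6} -> Grace (id 9, lvl 2), Bob (id 10, lvl 2).
Iteration 3: rows with boss_id in {9,10} -> Ivan (id 12, lvl 3).
Iteration 4: rows with boss_id in {12} -> Sara (id 13, lvl 4).
Iteration 5: no rows with boss_id in {13}; recursion stops.
SUM(lvl) = 0 + 1 + 2 + 2 + 3 + 4 = 12.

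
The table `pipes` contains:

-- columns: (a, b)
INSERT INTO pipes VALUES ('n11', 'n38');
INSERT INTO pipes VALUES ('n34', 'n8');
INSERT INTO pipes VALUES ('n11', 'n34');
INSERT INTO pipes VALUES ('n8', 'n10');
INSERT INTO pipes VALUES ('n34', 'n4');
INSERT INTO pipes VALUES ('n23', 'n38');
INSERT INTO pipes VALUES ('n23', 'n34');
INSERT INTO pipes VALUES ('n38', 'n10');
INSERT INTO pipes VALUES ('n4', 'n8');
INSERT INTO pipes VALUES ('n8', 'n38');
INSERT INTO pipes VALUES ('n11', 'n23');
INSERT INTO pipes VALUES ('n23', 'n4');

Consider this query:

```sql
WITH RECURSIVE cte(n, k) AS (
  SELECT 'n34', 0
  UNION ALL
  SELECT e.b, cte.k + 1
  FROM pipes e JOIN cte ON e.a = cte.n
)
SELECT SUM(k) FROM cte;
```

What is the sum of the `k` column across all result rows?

21

Base: (n34, k=0).
Iteration 1: edges from {n34} -> (n4, k=1), (n8, k=1).
Iteration 2: edges from {n4,n8} -> (n10, k=2), (n38, k=2), (n8, k=2).
Iteration 3: edges from {n10,n38,n8} -> (n10, k=3) x2, (n38, k=3). [UNION ALL keeps all 3 new rows, including repeats]
Iteration 4: edges from {n10,n38} -> (n10, k=4).
Iteration 5: no outgoing edges from {n10}; recursion stops.
SUM(k) = 0 + 1 + 1 + 2 + 2 + 2 + 3 + 3 + 3 + 4 = 21.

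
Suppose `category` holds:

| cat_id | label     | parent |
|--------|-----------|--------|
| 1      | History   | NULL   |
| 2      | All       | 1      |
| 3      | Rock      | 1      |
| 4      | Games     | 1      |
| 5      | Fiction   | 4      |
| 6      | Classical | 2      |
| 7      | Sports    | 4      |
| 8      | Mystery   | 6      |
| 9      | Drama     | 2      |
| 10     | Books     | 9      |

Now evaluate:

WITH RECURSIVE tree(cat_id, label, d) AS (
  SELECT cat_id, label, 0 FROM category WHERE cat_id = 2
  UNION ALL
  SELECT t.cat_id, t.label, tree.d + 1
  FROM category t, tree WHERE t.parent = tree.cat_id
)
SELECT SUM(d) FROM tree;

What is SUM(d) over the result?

Base: cat_id=2 (All) at d 0.
Iteration 1: rows with parent in {2} -> Classical (id 6, d 1), Drama (id 9, d 1).
Iteration 2: rows with parent in {6,9} -> Mystery (id 8, d 2), Books (id 10, d 2).
Iteration 3: no rows with parent in {8,10}; recursion stops.
SUM(d) = 0 + 1 + 1 + 2 + 2 = 6.

6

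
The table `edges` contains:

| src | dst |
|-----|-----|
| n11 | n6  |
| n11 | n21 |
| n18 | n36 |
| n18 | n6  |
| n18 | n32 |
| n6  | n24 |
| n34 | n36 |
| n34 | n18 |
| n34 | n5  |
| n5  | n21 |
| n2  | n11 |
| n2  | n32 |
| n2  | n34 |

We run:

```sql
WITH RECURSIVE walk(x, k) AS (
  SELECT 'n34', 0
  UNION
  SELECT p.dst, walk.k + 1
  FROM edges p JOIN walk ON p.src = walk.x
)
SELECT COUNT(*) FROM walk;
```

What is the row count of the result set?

9

Base: (n34, k=0).
Iteration 1: edges from {n34} -> (n18, k=1), (n36, k=1), (n5, k=1).
Iteration 2: edges from {n18,n36,n5} -> (n21, k=2), (n32, k=2), (n36, k=2), (n6, k=2).
Iteration 3: edges from {n21,n32,n36,n6} -> (n24, k=3).
Iteration 4: no outgoing edges from {n24}; recursion stops.
Total rows emitted: 9.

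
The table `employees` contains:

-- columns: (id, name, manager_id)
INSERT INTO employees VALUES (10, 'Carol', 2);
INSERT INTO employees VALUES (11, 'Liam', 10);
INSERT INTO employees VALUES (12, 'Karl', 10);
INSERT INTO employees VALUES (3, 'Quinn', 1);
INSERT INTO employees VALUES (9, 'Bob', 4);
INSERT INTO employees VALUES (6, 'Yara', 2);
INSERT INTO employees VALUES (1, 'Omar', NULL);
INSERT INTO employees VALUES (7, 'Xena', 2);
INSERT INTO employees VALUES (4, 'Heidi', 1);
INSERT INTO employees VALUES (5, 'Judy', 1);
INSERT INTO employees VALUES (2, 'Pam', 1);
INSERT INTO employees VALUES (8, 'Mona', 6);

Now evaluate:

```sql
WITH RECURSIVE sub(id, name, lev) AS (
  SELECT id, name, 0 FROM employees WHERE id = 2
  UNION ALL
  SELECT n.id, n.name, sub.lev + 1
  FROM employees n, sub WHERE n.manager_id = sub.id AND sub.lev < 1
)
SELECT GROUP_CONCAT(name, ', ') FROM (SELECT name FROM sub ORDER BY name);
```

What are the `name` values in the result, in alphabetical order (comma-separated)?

Base: id=2 (Pam) at lev 0.
Iteration 1: rows with manager_id in {2} -> Yara (id 6, lev 1), Xena (id 7, lev 1), Carol (id 10, lev 1).
Iteration 2: lev < 1 fails for all current rows; recursion stops.

Carol, Pam, Xena, Yara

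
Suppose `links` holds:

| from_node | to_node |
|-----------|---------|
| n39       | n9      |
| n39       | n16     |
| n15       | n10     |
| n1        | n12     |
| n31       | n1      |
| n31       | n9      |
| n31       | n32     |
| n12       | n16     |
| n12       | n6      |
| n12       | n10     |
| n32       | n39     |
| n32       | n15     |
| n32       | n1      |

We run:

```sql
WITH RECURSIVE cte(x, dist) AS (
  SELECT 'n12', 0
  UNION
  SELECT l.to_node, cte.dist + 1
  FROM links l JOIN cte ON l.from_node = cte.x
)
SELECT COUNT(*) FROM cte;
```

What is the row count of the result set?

4

Base: (n12, dist=0).
Iteration 1: edges from {n12} -> (n10, dist=1), (n16, dist=1), (n6, dist=1).
Iteration 2: no outgoing edges from {n10,n16,n6}; recursion stops.
Total rows emitted: 4.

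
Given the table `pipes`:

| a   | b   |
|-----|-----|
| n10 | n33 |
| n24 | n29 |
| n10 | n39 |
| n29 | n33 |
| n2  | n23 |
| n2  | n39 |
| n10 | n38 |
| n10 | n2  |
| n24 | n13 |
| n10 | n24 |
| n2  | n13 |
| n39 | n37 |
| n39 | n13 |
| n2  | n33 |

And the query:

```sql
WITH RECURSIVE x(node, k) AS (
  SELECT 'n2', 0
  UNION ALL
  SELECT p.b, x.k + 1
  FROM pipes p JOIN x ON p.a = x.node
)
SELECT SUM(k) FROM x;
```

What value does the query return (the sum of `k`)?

8

Base: (n2, k=0).
Iteration 1: edges from {n2} -> (n13, k=1), (n23, k=1), (n33, k=1), (n39, k=1).
Iteration 2: edges from {n13,n23,n33,n39} -> (n13, k=2), (n37, k=2).
Iteration 3: no outgoing edges from {n13,n37}; recursion stops.
SUM(k) = 0 + 1 + 1 + 1 + 1 + 2 + 2 = 8.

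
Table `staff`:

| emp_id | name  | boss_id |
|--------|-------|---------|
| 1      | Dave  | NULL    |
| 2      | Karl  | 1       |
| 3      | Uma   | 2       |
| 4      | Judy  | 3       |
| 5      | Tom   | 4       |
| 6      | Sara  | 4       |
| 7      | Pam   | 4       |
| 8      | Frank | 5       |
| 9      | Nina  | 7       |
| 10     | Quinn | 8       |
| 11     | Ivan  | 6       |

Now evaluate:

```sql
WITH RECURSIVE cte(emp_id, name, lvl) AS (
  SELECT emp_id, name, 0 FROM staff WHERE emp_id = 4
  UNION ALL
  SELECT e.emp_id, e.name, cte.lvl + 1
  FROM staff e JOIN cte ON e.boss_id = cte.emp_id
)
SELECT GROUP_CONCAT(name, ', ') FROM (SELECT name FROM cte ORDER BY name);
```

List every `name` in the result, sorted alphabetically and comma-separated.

Frank, Ivan, Judy, Nina, Pam, Quinn, Sara, Tom

Base: emp_id=4 (Judy) at lvl 0.
Iteration 1: rows with boss_id in {4} -> Tom (id 5, lvl 1), Sara (id 6, lvl 1), Pam (id 7, lvl 1).
Iteration 2: rows with boss_id in {5,6,7} -> Frank (id 8, lvl 2), Nina (id 9, lvl 2), Ivan (id 11, lvl 2).
Iteration 3: rows with boss_id in {8,9,11} -> Quinn (id 10, lvl 3).
Iteration 4: no rows with boss_id in {10}; recursion stops.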